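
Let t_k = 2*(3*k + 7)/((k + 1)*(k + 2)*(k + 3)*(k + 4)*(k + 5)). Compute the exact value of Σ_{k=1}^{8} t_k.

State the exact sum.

Σ = 19/390

The ratio is (k + 1)*(3*k + 10)/((k + 6)*(3*k + 7)).
Normal form (A,B,C) = (k + 1, k + 6, k + 7/3).
f must satisfy (k + 1)·f(k+1) − (k + 5)·f(k) = k + 7/3.
Degrees (1,1,1) ⇒ d ≤ 4.
A polynomial solution: f(k) = k*(k + 2)*(k**2 + 8*k + 19)/36.
Certificate R = B(k−1)f/C = k*(k + 2)*(k + 5)*(k**2 + 8*k + 19)/(12*(3*k + 7)) gives s_k = k*(k**2 + 8*k + 19)/(6*(k**3 + 8*k**2 + 19*k + 12)).
Verify: 2*(3*k + 7)/(k**5 + 15*k**4 + 85*k**3 + 225*k**2 + 274*k + 120) matches t_k.
Sum = s_(9) − s_(1); s_(9) = 43/260, s_(1) = 7/60 ⇒ 19/390.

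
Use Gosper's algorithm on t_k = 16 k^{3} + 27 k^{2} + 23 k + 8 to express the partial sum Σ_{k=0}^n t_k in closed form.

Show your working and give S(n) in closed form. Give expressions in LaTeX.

The ratio is (16*k**3 + 75*k**2 + 125*k + 74)/(16*k**3 + 27*k**2 + 23*k + 8).
Normal form (A,B,C) = (1, 1, k**3 + 27*k**2/16 + 23*k/16 + 1/2).
Set up (1)·f(k+1) − (1)·f(k) − (k**3 + 27*k**2/16 + 23*k/16 + 1/2) = 0.
deg f ≤ 4 (via 0,0,3).
Coefficient equations give f(k) = k*(4*k**3 + k**2 + 2*k + 1)/16.
R(k) = B(k−1)·f(k)/C(k) = k*(4*k**3 + k**2 + 2*k + 1)/(16*k**3 + 27*k**2 + 23*k + 8); s_k = R·t_k = k*(4*k**3 + k**2 + 2*k + 1).
Verify: 16*k**3 + 27*k**2 + 23*k + 8 matches t_k.
Evaluate: s_(n+1) = 4*n**4 + 17*n**3 + 29*n**2 + 24*n + 8; subtract s_(0) = 0 ⇒ S(n) = 4*n**4 + 17*n**3 + 29*n**2 + 24*n + 8.

S(n) = 4 n^{4} + 17 n^{3} + 29 n^{2} + 24 n + 8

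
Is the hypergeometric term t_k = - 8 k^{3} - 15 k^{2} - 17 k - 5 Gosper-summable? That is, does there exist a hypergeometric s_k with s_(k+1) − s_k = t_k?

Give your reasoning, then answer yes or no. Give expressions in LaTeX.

Ratio r(k) = (8*k**3 + 39*k**2 + 71*k + 45)/(8*k**3 + 15*k**2 + 17*k + 5).
Factor: A=1; B=1; C=k**3 + 15*k**2/8 + 17*k/8 + 5/8.
Need (1)·f(k+1) − (1)·f(k) = k**3 + 15*k**2/8 + 17*k/8 + 5/8.
Bound: deg f ≤ 4.
Coefficient equations give f(k) = k*(2*k**3 + k**2 + 3*k - 1)/8.
Certificate R = B(k−1)f/C = k*(2*k**3 + k**2 + 3*k - 1)/(8*k**3 + 15*k**2 + 17*k + 5) gives s_k = k*(-2*k**3 - k**2 - 3*k + 1).
s_(k+1) − s_k = -8*k**3 - 15*k**2 - 17*k - 5 = t_k.

Yes. s_k = k \left(- 2 k^{3} - k^{2} - 3 k + 1\right).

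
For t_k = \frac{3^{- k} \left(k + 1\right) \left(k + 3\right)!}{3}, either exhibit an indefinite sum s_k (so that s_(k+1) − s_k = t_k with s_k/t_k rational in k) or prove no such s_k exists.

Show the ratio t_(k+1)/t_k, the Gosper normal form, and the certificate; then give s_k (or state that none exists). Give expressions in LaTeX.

s_k = 3^{- k} \left(k + 3\right)!

Ratio r(k) = (k + 2)*(k + 4)/(3*(k + 1)).
Gosper form: A/B · C(k+1)/C(k) with A=k/3 + 4/3, B=1, C=k + 1.
Set up (k/3 + 4/3)·f(k+1) − (1)·f(k) − (k + 1) = 0.
d = 0 from the (1,0,1) case.
Match coefficients ⇒ f(k) = 3.
Then R = B(k−1)f/C = 3/(k + 1), so s_k = R(k)·t_k = factorial(k + 3)/3**k.
Check: Δs_k = (k + 1)*factorial(k + 3)/(3*3**k). ✓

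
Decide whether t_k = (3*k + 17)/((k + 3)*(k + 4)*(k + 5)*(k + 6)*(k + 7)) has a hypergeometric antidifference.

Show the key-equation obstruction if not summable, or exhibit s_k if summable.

The ratio is (k + 3)*(3*k + 20)/((k + 8)*(3*k + 17)).
A = k + 3, B = k + 8, C = k + 17/3.
Need (k + 3)·f(k+1) − (k + 7)·f(k) = k + 17/3.
d = 4 from the (1,1,1) case.
Solve for f: f(k) = k*(k + 5)*(k**2 + 13*k + 54)/216 (degree 4 ≤ 4).
Then R = B(k−1)f/C = k*(k + 5)*(k + 7)*(k**2 + 13*k + 54)/(72*(3*k + 17)), so s_k = R(k)·t_k = k*(k**2 + 13*k + 54)/(72*(k**3 + 13*k**2 + 54*k + 72)).
s_(k+1) − s_k = (3*k + 17)/(k**5 + 25*k**4 + 245*k**3 + 1175*k**2 + 2754*k + 2520) = t_k.

Yes. s_k = k*(k**2 + 13*k + 54)/(72*(k**3 + 13*k**2 + 54*k + 72)).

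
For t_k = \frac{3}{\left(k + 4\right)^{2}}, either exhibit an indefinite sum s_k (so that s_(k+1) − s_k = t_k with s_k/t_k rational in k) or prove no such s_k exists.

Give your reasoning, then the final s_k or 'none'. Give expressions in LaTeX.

none (Gosper's algorithm certifies no s_k)

Compute t_(k+1)/t_k: get (k + 4)**2/(k + 5)**2.
Factor: A=k**2 + 8*k + 16; B=k**2 + 10*k + 25; C=1.
Key eq: (k**2 + 8*k + 16)·f(k+1) = (k**2 + 8*k + 16)·f(k) + (1).
d = 0 from the (2,2,0) case.
Generic f = c0 gives residual -1; -1 = 0 cannot hold, so t_k is not Gosper-summable.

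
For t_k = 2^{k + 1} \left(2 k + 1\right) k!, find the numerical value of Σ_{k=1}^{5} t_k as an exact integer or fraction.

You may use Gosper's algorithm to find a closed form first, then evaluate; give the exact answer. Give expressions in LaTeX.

r(k) = 2*(k + 1)*(2*k + 3)/(2*k + 1) after simplifying.
A = 2*k + 2, B = 1, C = k + 1/2.
Set up (2*k + 2)·f(k+1) − (1)·f(k) − (k + 1/2) = 0.
From deg A=1, deg B=0, deg C=1: d=0.
Match coefficients ⇒ f(k) = 1/2.
Certificate R = B(k−1)f/C = 1/(2*k + 1) gives s_k = 2**(k + 1)*factorial(k).
s_(k+1) − s_k = 2**(k + 1)*(2*k + 1)*factorial(k) = t_k.
Sum = s_(6) − s_(1); s_(6) = 92160, s_(1) = 4 ⇒ 92156.

Σ = 92156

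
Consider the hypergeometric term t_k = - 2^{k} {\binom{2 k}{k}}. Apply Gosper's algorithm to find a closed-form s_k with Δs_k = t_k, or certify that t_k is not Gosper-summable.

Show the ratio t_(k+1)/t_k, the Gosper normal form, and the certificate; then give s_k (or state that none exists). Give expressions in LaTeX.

not Gosper-summable; s_k does not exist

The ratio is 4*(2*k + 1)/(k + 1).
Take A(k)=8*k + 4, B(k)=k + 1, C(k)=1.
Solve (8*k + 4)·f(k+1) − (k)·f(k) = 1.
Degrees (1,1,0) ⇒ d ≤ -1.
deg f ≤ -1 is impossible — no certificate.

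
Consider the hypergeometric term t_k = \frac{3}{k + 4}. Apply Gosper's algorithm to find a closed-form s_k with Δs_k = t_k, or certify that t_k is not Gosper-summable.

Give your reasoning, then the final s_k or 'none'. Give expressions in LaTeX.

no hypergeometric antidifference exists

Ratio r(k) = (k + 4)/(k + 5).
A = k + 4, B = k + 5, C = 1.
Need (k + 4)·f(k+1) − (k + 4)·f(k) = 1.
Degrees (1,1,0) ⇒ d ≤ 0.
Write f(k) = c0. Then LHS − RHS = -1, requiring -1 = 0: contradictory. No certificate.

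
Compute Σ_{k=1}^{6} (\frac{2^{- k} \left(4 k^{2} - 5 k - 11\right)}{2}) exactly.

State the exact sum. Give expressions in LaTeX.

Ratio r(k) = (4*k**2 + 3*k - 12)/(2*(4*k**2 - 5*k - 11)).
Take A(k)=1/2, B(k)=1, C(k)=k**2 - 5*k/4 - 11/4.
Solve (1/2)·f(k+1) − (1)·f(k) = k**2 - 5*k/4 - 11/4.
From deg A=0, deg B=0, deg C=2: d=2.
Solving with deg f ≤ 2: f(k) = -(4*k**2 + 3*k - 4)/2.
Get s_k = R·t_k = (-4*k**2 - 3*k + 4)/2**k with R(k) = B(k−1)f(k)/C(k) = -2*(4*k**2 + 3*k - 4)/(4*k**2 - 5*k - 11).
Verify: (4*k**2 - 5*k - 11)/(2*2**k) matches t_k.
Σ_(k=1)^(6) t_k = s_(7) − s_(1) = -213/128 − (-3/2) = -21/128.

Σ = -21/128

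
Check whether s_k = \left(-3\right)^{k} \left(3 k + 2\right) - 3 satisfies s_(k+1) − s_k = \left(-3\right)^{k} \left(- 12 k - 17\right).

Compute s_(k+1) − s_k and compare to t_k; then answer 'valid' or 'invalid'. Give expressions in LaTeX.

s_(k+1) = -3*(-3)**k*(3*k + 5) - 3
s_(k+1) − s_k = (-3)**k*(-12*k - 17)
(s_(k+1) − s_k) − t_k = 0

valid (s_(k+1) − s_k reduces to t_k)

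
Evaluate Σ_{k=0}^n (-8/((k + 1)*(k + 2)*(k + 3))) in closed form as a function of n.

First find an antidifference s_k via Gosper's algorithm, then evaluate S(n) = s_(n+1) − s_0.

Ratio r(k) = (k + 1)/(k + 4).
Gosper form: A/B · C(k+1)/C(k) with A=k + 1, B=k + 4, C=1.
Key eq: (k + 1)·f(k+1) = (k + 3)·f(k) + (1).
deg f ≤ 2 (via 1,1,0).
A polynomial solution: f(k) = k*(k + 3)/4.
So s_k = (B(k−1)f/C)·t_k = (k*(k + 3)**2/4)·t_k = 2*k*(-k - 3)/((k + 1)*(k + 2)).
Verify: -8/(k**3 + 6*k**2 + 11*k + 6) matches t_k.
Telescope: S(n) = s_(n+1) − s_(0) = 2*(-n**2 - 5*n - 4)/(n**2 + 5*n + 6) − (0) = 2*(-n**2 - 5*n - 4)/(n**2 + 5*n + 6).

S(n) = 2*(-n**2 - 5*n - 4)/(n**2 + 5*n + 6)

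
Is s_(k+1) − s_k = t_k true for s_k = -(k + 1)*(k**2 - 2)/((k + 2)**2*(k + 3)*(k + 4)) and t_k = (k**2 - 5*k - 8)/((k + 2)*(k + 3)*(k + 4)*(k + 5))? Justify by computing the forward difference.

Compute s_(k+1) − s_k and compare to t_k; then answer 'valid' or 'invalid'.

s_(k+1) = -(k + 2)*((k + 1)**2 - 2)/((k + 3)**2*(k + 4)*(k + 5))
s_(k+1) − s_k = ((k + 1)*(k + 3)*(k + 5)*(k**2 - 2) - (k + 2)**3*((k + 1)**2 - 2))/((k + 2)**2*(k + 3)**2*(k + 4)*(k + 5))
(s_(k+1) − s_k) − t_k = 2*(-k**3 - k**2 + 10*k + 13)/(k**6 + 19*k**5 + 147*k**4 + 593*k**3 + 1316*k**2 + 1524*k + 720)

Invalid: residual 2*(-k**3 - k**2 + 10*k + 13)/(k**6 + 19*k**5 + 147*k**4 + 593*k**3 + 1316*k**2 + 1524*k + 720) ≠ 0.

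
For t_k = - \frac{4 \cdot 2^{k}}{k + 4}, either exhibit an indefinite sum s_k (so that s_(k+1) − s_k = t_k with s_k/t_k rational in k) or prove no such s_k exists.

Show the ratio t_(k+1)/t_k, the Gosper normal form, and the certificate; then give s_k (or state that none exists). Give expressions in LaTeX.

none — t_k is not Gosper-summable

Ratio r(k) = 2*(k + 4)/(k + 5).
Normal form (A,B,C) = (2*k + 8, k + 5, 1).
Need (2*k + 8)·f(k+1) − (k + 4)·f(k) = 1.
Bound: deg f ≤ -1.
d = -1 < 0 ⇒ no nonzero polynomial f; not summable.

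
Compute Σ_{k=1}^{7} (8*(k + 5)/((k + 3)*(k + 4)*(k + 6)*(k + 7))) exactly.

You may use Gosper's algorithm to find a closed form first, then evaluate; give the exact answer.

Ratio r(k) = (k + 3)*(k + 6)**2/((k + 5)**2*(k + 8)).
Factor: A=k + 3; B=k + 8; C=k**2 + 10*k + 25.
Need (k + 3)·f(k+1) − (k + 7)·f(k) = k**2 + 10*k + 25.
deg f ≤ 4 (via 1,1,2).
A polynomial solution: f(k) = k*(k + 4)*(k + 5)*(k + 9)/36.
So s_k = (B(k−1)f/C)·t_k = (k*(k + 4)*(k + 7)*(k + 9)/(36*(k + 5)))·t_k = 2*k*(k + 9)/(9*(k**2 + 9*k + 18)).
Verify: 8*(k + 5)/(k**4 + 20*k**3 + 145*k**2 + 450*k + 504) matches t_k.
Evaluate s at k=8 and k=1: 136/693 and 5/63; difference 9/77.

Σ = 9/77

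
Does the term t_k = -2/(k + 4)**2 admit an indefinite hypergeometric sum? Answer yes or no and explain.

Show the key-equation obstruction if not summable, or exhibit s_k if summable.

No. Not Gosper-summable.

t_(k+1)/t_k = (k + 4)**2/(k + 5)**2.
So A=k**2 + 8*k + 16 and B=k**2 + 10*k + 25, with C=1.
f must satisfy (k**2 + 8*k + 16)·f(k+1) − (k**2 + 8*k + 16)·f(k) = 1.
Degrees (2,2,0) ⇒ d ≤ 0.
Generic f = c0 gives residual -1; -1 = 0 cannot hold, so t_k is not Gosper-summable.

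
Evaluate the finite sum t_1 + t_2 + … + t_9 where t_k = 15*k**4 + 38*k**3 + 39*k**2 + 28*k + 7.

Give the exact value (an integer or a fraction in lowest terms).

t_(k+1)/t_k = (15*k**4 + 98*k**3 + 243*k**2 + 280*k + 127)/(15*k**4 + 38*k**3 + 39*k**2 + 28*k + 7).
Normal form (A,B,C) = (1, 1, k**4 + 38*k**3/15 + 13*k**2/5 + 28*k/15 + 7/15).
Need (1)·f(k+1) − (1)·f(k) = k**4 + 38*k**3/15 + 13*k**2/5 + 28*k/15 + 7/15.
Bound: deg f ≤ 5.
Solving with deg f ≤ 5: f(k) = k*(3*k**4 + 2*k**3 - k**2 + 4*k - 1)/15.
Get s_k = R·t_k = k*(3*k**4 + 2*k**3 - k**2 + 4*k - 1) with R(k) = B(k−1)f(k)/C(k) = k*(3*k**4 + 2*k**3 - k**2 + 4*k - 1)/(15*k**4 + 38*k**3 + 39*k**2 + 28*k + 7).
s_(k+1) − s_k = 15*k**4 + 38*k**3 + 39*k**2 + 28*k + 7 = t_k.
Evaluate s at k=10 and k=1: 319390 and 7; difference 319383.

Σ = 319383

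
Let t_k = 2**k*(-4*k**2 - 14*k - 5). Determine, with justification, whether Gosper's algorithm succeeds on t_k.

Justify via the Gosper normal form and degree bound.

Compute t_(k+1)/t_k: get 2*(4*k**2 + 22*k + 23)/(4*k**2 + 14*k + 5).
Normal form (A,B,C) = (2, 1, k**2 + 7*k/2 + 5/4).
Set up (2)·f(k+1) − (1)·f(k) − (k**2 + 7*k/2 + 5/4) = 0.
d = 2 from the (0,0,2) case.
Solve for f: f(k) = (4*k**2 - 2*k + 1)/4 (degree 2 ≤ 2).
Get s_k = R·t_k = 2**k*(-4*k**2 + 2*k - 1) with R(k) = B(k−1)f(k)/C(k) = (4*k**2 - 2*k + 1)/(4*k**2 + 14*k + 5).
s_(k+1) − s_k = 2**k*(-4*k**2 - 14*k - 5) = t_k.

Yes. s_k = 2**k*(-4*k**2 + 2*k - 1).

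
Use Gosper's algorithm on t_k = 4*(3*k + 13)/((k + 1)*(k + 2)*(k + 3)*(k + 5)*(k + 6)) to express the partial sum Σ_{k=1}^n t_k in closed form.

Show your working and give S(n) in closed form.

t_(k+1)/t_k = (k + 1)*(k + 5)*(3*k + 16)/((k + 4)*(k + 7)*(3*k + 13)).
Normal form (A,B,C) = (k + 1, k + 7, k**2 + 25*k/3 + 52/3).
Key eq: (k + 1)·f(k+1) = (k + 6)·f(k) + (k**2 + 25*k/3 + 52/3).
deg f ≤ 5 (via 1,1,2).
Match coefficients ⇒ f(k) = k*(k + 3)*(k + 4)*(k**2 + 8*k + 17)/30.
Get s_k = R·t_k = 2*k*(k**2 + 8*k + 17)/(5*(k**3 + 8*k**2 + 17*k + 10)) with R(k) = B(k−1)f(k)/C(k) = k*(k + 3)*(k + 6)*(k**2 + 8*k + 17)/(10*(3*k + 13)).
s_(k+1) − s_k = 4*(3*k + 13)/(k**5 + 17*k**4 + 107*k**3 + 307*k**2 + 396*k + 180) = t_k.
Telescope: S(n) = s_(n+1) − s_(1) = 2*(n**3 + 11*n**2 + 36*n + 26)/(5*(n**3 + 11*n**2 + 36*n + 36)) − (13/45) = n*(n**2 + 11*n + 36)/(9*(n**3 + 11*n**2 + 36*n + 36)).

S(n) = n*(n**2 + 11*n + 36)/(9*(n**3 + 11*n**2 + 36*n + 36))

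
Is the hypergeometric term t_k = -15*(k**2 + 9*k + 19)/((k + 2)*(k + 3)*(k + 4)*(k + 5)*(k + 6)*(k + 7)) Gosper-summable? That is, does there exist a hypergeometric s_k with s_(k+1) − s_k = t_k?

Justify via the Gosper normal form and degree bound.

Yes. s_k = 5*k*(-k**2 - 12*k - 44)/(48*(k**3 + 12*k**2 + 44*k + 48)).

t_(k+1)/t_k = (k + 2)*(9*k + (k + 1)**2 + 28)/((k + 8)*(k**2 + 9*k + 19)).
Gosper form: A/B · C(k+1)/C(k) with A=k + 2, B=k + 8, C=k**2 + 9*k + 19.
Need (k + 2)·f(k+1) − (k + 7)·f(k) = k**2 + 9*k + 19.
d = 5 from the (1,1,2) case.
A polynomial solution: f(k) = k*(k + 3)*(k + 5)*(k**2 + 12*k + 44)/144.
Get s_k = R·t_k = 5*k*(-k**2 - 12*k - 44)/(48*(k**3 + 12*k**2 + 44*k + 48)) with R(k) = B(k−1)f(k)/C(k) = k*(k + 3)*(k + 5)*(k + 7)*(k**2 + 12*k + 44)/(144*(k**2 + 9*k + 19)).
Δs = 15*(-k**2 - 9*k - 19)/(k**6 + 27*k**5 + 295*k**4 + 1665*k**3 + 5104*k**2 + 8028*k + 5040), as required.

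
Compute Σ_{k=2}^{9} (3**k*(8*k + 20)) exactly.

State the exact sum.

Ratio r(k) = 3*(2*k + 7)/(2*k + 5).
A = 3, B = 1, C = k + 5/2.
Solve (3)·f(k+1) − (1)·f(k) = k + 5/2.
Degrees (0,0,1) ⇒ d ≤ 1.
Solve for f: f(k) = (k + 1)/2 (degree 1 ≤ 1).
Get s_k = R·t_k = 4*3**k*(k + 1) with R(k) = B(k−1)f(k)/C(k) = (k + 1)/(2*k + 5).
Δs = 3**k*(8*k + 20), as required.
Evaluate s at k=10 and k=2: 2598156 and 108; difference 2598048.

Σ = 2598048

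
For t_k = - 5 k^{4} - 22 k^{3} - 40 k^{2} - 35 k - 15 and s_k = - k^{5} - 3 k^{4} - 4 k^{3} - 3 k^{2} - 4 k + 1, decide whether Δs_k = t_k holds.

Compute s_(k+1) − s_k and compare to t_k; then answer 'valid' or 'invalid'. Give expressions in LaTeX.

s_(k+1) = -k**5 - 8*k**4 - 26*k**3 - 43*k**2 - 39*k - 14
s_(k+1) − s_k = -5*k**4 - 22*k**3 - 40*k**2 - 35*k - 15
(s_(k+1) − s_k) − t_k = 0

valid (s_(k+1) − s_k reduces to t_k)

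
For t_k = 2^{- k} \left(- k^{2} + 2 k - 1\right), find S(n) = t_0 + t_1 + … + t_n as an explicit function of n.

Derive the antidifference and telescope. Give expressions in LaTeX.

S(n) = 2^{- n} \left(- 2^{n + 2} + n^{2} + 2 n + 3\right)

r(k) = k**2/(2*(k**2 - 2*k + 1)) after simplifying.
A = 1/2, B = 1, C = k**2 - 2*k + 1.
Solve (1/2)·f(k+1) − (1)·f(k) = k**2 - 2*k + 1.
Bound: deg f ≤ 2.
Solve for f: f(k) = -2*(k**2 + 2) (degree 2 ≤ 2).
Then R = B(k−1)f/C = -2*(k**2 + 2)/(k - 1)**2, so s_k = R(k)·t_k = 2**(1 - k)*(k**2 + 2).
Check: Δs_k = (-k**2 + 2*k - 1)/2**k. ✓
Σ_(k=0)^n t_k = s_(n+1) − s_(0) = ((n**2 + 2*n + 3)/2**n) − (4), i.e. (-2**(n + 2) + n**2 + 2*n + 3)/2**n.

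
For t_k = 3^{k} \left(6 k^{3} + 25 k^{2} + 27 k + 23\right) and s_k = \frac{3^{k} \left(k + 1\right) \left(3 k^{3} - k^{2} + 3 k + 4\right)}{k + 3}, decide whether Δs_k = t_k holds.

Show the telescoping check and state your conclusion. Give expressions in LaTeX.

s_(k+1) = 3**(k + 1)*(k + 2)*(3*k + 3*(k + 1)**3 - (k + 1)**2 + 7)/(k + 4)
s_(k+1) − s_k = 3**k*(6*k**5 + 55*k**4 + 194*k**3 + 306*k**2 + 283*k + 146)/(k**2 + 7*k + 12)
(s_(k+1) − s_k) − t_k = 3**k*(-12*k**4 - 80*k**3 - 206*k**2 - 202*k - 130)/(k**2 + 7*k + 12)

Invalid: residual \frac{3^{k} \left(- 12 k^{4} - 80 k^{3} - 206 k^{2} - 202 k - 130\right)}{k^{2} + 7 k + 12} ≠ 0.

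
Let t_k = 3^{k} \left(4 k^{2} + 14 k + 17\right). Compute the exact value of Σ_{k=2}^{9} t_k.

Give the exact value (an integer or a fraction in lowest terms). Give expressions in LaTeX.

Σ = 12636360

r(k) = 3*(4*k**2 + 22*k + 35)/(4*k**2 + 14*k + 17) after simplifying.
A = 3, B = 1, C = k**2 + 7*k/2 + 17/4.
Solve (3)·f(k+1) − (1)·f(k) = k**2 + 7*k/2 + 17/4.
d = 2 from the (0,0,2) case.
A polynomial solution: f(k) = (2*k**2 + k + 4)/4.
Then R = B(k−1)f/C = (2*k**2 + k + 4)/(4*k**2 + 14*k + 17), so s_k = R(k)·t_k = 3**k*(2*k**2 + k + 4).
Verify: 3**k*(4*k**2 + 14*k + 17) matches t_k.
Sum = s_(10) − s_(2); s_(10) = 12636486, s_(2) = 126 ⇒ 12636360.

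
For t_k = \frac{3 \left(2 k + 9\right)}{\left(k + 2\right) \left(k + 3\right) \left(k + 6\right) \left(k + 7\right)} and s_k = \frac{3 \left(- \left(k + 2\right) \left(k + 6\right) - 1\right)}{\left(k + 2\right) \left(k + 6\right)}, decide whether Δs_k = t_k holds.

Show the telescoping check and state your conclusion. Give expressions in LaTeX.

s_(k+1) = 3*(-(k + 3)*(k + 7) - 1)/((k + 3)*(k + 7))
s_(k+1) − s_k = 3*(2*k + 9)/(k**4 + 18*k**3 + 113*k**2 + 288*k + 252)
(s_(k+1) − s_k) − t_k = 0

Valid — Δs_k = t_k.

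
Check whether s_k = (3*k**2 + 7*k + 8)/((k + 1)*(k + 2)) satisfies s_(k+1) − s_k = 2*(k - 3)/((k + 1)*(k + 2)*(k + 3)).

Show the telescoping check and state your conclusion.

s_(k+1) = (7*k + 3*(k + 1)**2 + 15)/((k + 2)*(k + 3))
s_(k+1) − s_k = 2*(k - 3)/(k**3 + 6*k**2 + 11*k + 6)
(s_(k+1) − s_k) − t_k = 0

valid (s_(k+1) − s_k reduces to t_k)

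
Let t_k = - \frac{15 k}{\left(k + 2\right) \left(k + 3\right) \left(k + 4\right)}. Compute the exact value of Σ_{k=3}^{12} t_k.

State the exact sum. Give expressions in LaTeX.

Step 1: r(k) = (k + 1)*(k + 2)/(k*(k + 5)).
So A=k + 2 and B=k + 5, with C=k.
Need (k + 2)·f(k+1) − (k + 4)·f(k) = k.
Degrees (1,1,1) ⇒ d ≤ 2.
Solving with deg f ≤ 2: f(k) = k*(k - 1)/6.
Get s_k = R·t_k = 5*k*(1 - k)/(2*(k + 2)*(k + 3)) with R(k) = B(k−1)f(k)/C(k) = (k - 1)*(k + 4)/6.
Verify: -15*k/(k**3 + 9*k**2 + 26*k + 24) matches t_k.
Evaluate s at k=13 and k=3: -13/8 and -1/2; difference -9/8.

Σ = -9/8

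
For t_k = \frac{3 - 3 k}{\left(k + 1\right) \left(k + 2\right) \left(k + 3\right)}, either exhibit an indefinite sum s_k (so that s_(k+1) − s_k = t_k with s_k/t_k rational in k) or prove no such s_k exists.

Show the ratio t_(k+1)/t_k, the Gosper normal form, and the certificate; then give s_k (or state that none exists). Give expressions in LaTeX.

s_k = \frac{3 k}{\left(k + 1\right) \left(k + 2\right)}

r(k) = k*(k + 1)/((k - 1)*(k + 4)) after simplifying.
Take A(k)=k + 1, B(k)=k + 4, C(k)=k - 1.
Solve (k + 1)·f(k+1) − (k + 3)·f(k) = k - 1.
d = 2 from the (1,1,1) case.
A polynomial solution: f(k) = -k.
Get s_k = R·t_k = 3*k/((k + 1)*(k + 2)) with R(k) = B(k−1)f(k)/C(k) = -k*(k + 3)/(k - 1).
Δs = 3*(1 - k)/(k**3 + 6*k**2 + 11*k + 6), as required.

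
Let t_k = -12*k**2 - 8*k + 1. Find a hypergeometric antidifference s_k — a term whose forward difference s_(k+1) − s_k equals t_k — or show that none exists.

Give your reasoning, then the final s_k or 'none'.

t_(k+1)/t_k = (12*k**2 + 32*k + 19)/(12*k**2 + 8*k - 1).
A = 1, B = 1, C = k**2 + 2*k/3 - 1/12.
Key eq: (1)·f(k+1) = (1)·f(k) + (k**2 + 2*k/3 - 1/12).
Bound: deg f ≤ 3.
Solve for f: f(k) = k*(4*k**2 - 2*k - 3)/12 (degree 3 ≤ 3).
R(k) = B(k−1)·f(k)/C(k) = k*(4*k**2 - 2*k - 3)/(12*k**2 + 8*k - 1); s_k = R·t_k = k*(-4*k**2 + 2*k + 3).
Δs = -12*k**2 - 8*k + 1, as required.

s_k = k*(-4*k**2 + 2*k + 3)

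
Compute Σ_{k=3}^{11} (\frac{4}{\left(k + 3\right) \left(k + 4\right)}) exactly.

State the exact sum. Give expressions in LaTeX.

Step 1: r(k) = (k + 3)/(k + 5).
So A=k + 3 and B=k + 5, with C=1.
Solve (k + 3)·f(k+1) − (k + 4)·f(k) = 1.
Bound: deg f ≤ 1.
Match coefficients ⇒ f(k) = k/3.
R(k) = B(k−1)·f(k)/C(k) = k*(k + 4)/3; s_k = R·t_k = 4*k/(3*(k + 3)).
s_(k+1) − s_k = 4/(k**2 + 7*k + 12) = t_k.
Sum = s_(12) − s_(3); s_(12) = 16/15, s_(3) = 2/3 ⇒ 2/5.

Σ = 2/5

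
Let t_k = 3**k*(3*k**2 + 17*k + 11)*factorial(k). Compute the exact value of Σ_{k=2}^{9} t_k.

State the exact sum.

Compute t_(k+1)/t_k: get 3*(3*k**3 + 26*k**2 + 54*k + 31)/(3*k**2 + 17*k + 11).
Gosper form: A/B · C(k+1)/C(k) with A=3*k + 3, B=1, C=k**2 + 17*k/3 + 11/3.
Solve (3*k + 3)·f(k+1) − (1)·f(k) = k**2 + 17*k/3 + 11/3.
Bound: deg f ≤ 1.
Coefficient equations give f(k) = (k + 4)/3.
Get s_k = R·t_k = 3**k*(k + 4)*factorial(k) with R(k) = B(k−1)f(k)/C(k) = (k + 4)/(3*k**2 + 17*k + 11).
Check: Δs_k = 3**k*(3*k**2 + 17*k + 11)*factorial(k). ✓
Telescoping: Σ = s_(10) − s_(2) = 2999878156800 − (108) = 2999878156692.

Σ = 2999878156692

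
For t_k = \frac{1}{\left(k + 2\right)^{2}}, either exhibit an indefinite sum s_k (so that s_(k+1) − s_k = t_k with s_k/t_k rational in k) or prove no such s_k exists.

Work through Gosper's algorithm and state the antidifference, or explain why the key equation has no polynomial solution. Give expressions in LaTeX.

no hypergeometric antidifference exists

The ratio is (k + 2)**2/(k + 3)**2.
A = k**2 + 4*k + 4, B = k**2 + 6*k + 9, C = 1.
Solve (k**2 + 4*k + 4)·f(k+1) − (k**2 + 4*k + 4)·f(k) = 1.
From deg A=2, deg B=2, deg C=0: d=0.
Put f(k) = c0: A·f(k+1) − B(k−1)·f(k) − C = -1; need -1 = 0 — inconsistent ⇒ no f, not summable.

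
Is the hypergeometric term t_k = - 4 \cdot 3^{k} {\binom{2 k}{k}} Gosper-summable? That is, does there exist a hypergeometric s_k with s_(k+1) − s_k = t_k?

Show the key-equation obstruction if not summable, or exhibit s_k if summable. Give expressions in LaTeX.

r(k) = 6*(2*k + 1)/(k + 1) after simplifying.
So A=12*k + 6 and B=k + 1, with C=1.
Set up (12*k + 6)·f(k+1) − (k)·f(k) − (1) = 0.
From deg A=1, deg B=1, deg C=0: d=-1.
d = -1 < 0 ⇒ no nonzero polynomial f; not summable.

No; the degree bound rules out any f.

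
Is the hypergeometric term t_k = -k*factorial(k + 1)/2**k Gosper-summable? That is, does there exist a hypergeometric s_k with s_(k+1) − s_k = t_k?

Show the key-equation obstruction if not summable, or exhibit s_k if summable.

Ratio r(k) = (k + 1)*(k + 2)/(2*k).
Gosper form: A/B · C(k+1)/C(k) with A=k/2 + 1, B=1, C=k.
Need (k/2 + 1)·f(k+1) − (1)·f(k) = k.
Bound: deg f ≤ 0.
Solve for f: f(k) = 2 (degree 0 ≤ 0).
Get s_k = R·t_k = -2**(1 - k)*factorial(k + 1) with R(k) = B(k−1)f(k)/C(k) = 2/k.
Δs = -k*factorial(k + 1)/2**k, as required.

Yes. s_k = -2**(1 - k)*factorial(k + 1).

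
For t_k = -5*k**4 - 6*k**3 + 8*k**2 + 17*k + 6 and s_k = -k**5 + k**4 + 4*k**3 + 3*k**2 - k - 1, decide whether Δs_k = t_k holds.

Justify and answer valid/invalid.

s_(k+1) = -k**5 - 4*k**4 - 2*k**3 + 11*k**2 + 16*k + 5
s_(k+1) − s_k = -5*k**4 - 6*k**3 + 8*k**2 + 17*k + 6
(s_(k+1) − s_k) − t_k = 0

valid (s_(k+1) − s_k reduces to t_k)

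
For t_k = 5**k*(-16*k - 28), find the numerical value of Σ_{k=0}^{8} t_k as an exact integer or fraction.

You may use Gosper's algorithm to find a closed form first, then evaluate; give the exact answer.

The ratio is 5*(4*k + 11)/(4*k + 7).
So A=5 and B=1, with C=k + 7/4.
Need (5)·f(k+1) − (1)·f(k) = k + 7/4.
From deg A=0, deg B=0, deg C=1: d=1.
Match coefficients ⇒ f(k) = (2*k + 1)/8.
Get s_k = R·t_k = 5**k*(-4*k - 2) with R(k) = B(k−1)f(k)/C(k) = (2*k + 1)/(2*(4*k + 7)).
Check: Δs_k = 5**k*(-16*k - 28). ✓
Σ_(k=0)^(8) t_k = s_(9) − s_(0) = -74218750 − (-2) = -74218748.

Σ = -74218748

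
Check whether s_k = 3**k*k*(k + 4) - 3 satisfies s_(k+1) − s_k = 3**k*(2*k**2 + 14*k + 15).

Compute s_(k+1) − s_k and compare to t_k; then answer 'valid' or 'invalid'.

Valid — Δs_k = t_k.

s_(k+1) = 3*3**k*(k + 1)*(k + 5) - 3
s_(k+1) − s_k = 3**k*(2*k**2 + 14*k + 15)
(s_(k+1) − s_k) − t_k = 0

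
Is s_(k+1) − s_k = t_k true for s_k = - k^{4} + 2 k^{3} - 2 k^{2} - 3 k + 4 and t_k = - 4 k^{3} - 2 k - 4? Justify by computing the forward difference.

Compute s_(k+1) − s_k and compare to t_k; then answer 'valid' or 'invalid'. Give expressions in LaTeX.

valid; difference matches t_k

s_(k+1) = k*(-k**3 - 2*k**2 - 2*k - 5)
s_(k+1) − s_k = -4*k**3 - 2*k - 4
(s_(k+1) − s_k) − t_k = 0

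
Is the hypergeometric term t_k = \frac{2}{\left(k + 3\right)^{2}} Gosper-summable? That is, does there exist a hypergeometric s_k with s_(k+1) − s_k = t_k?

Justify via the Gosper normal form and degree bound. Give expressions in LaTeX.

No — t_k has no hypergeometric antidifference.

The ratio is (k + 3)**2/(k + 4)**2.
Gosper form: A/B · C(k+1)/C(k) with A=k**2 + 6*k + 9, B=k**2 + 8*k + 16, C=1.
Need (k**2 + 6*k + 9)·f(k+1) − (k**2 + 6*k + 9)·f(k) = 1.
From deg A=2, deg B=2, deg C=0: d=0.
Put f(k) = c0: A·f(k+1) − B(k−1)·f(k) − C = -1; need -1 = 0 — inconsistent ⇒ no f, not summable.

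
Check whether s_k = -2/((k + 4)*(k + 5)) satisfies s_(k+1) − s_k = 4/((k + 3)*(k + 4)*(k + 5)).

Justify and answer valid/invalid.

Invalid: residual -12/(k**4 + 18*k**3 + 119*k**2 + 342*k + 360) ≠ 0.

s_(k+1) = -2/((k + 5)*(k + 6))
s_(k+1) − s_k = 4/(k**3 + 15*k**2 + 74*k + 120)
(s_(k+1) − s_k) − t_k = -12/(k**4 + 18*k**3 + 119*k**2 + 342*k + 360)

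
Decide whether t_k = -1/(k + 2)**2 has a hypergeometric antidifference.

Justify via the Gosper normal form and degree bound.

No — the linear system for f has no solution.

Ratio r(k) = (k + 2)**2/(k + 3)**2.
Factor: A=k**2 + 4*k + 4; B=k**2 + 6*k + 9; C=1.
Need (k**2 + 4*k + 4)·f(k+1) − (k**2 + 4*k + 4)·f(k) = 1.
d = 0 from the (2,2,0) case.
Put f(k) = c0: A·f(k+1) − B(k−1)·f(k) − C = -1; need -1 = 0 — inconsistent ⇒ no f, not summable.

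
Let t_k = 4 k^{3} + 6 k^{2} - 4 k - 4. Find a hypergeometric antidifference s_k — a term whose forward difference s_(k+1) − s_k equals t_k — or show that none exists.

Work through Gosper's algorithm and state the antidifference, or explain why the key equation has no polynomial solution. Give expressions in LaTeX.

Ratio r(k) = (2*k**3 + 9*k**2 + 10*k + 1)/(2*k**3 + 3*k**2 - 2*k - 2).
Gosper form: A/B · C(k+1)/C(k) with A=1, B=1, C=k**3 + 3*k**2/2 - k - 1.
f must satisfy (1)·f(k+1) − (1)·f(k) = k**3 + 3*k**2/2 - k - 1.
deg f ≤ 4 (via 0,0,3).
Solve for f: f(k) = k*(k**3 - 4*k - 1)/4 (degree 4 ≤ 4).
So s_k = (B(k−1)f/C)·t_k = (k*(k**3 - 4*k - 1)/(2*(2*k**3 + 3*k**2 - 2*k - 2)))·t_k = k*(k**3 - 4*k - 1).
Verify: 4*k**3 + 6*k**2 - 4*k - 4 matches t_k.

s_k = k \left(k^{3} - 4 k - 1\right)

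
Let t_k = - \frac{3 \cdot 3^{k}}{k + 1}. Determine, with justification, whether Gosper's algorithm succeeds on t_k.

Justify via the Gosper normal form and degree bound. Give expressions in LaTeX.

No — key equation has no polynomial f.

Ratio r(k) = 3*(k + 1)/(k + 2).
Factor: A=3*k + 3; B=k + 2; C=1.
Key eq: (3*k + 3)·f(k+1) = (k + 1)·f(k) + (1).
d = -1 from the (1,1,0) case.
Bound -1 < 0, so the key equation has no polynomial solution.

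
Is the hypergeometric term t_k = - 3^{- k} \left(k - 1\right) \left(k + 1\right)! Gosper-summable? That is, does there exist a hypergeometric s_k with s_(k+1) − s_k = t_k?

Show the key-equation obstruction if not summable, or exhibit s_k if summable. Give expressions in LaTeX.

Yes. s_k = - 3^{1 - k} \left(k + 1\right)!.

Compute t_(k+1)/t_k: get k*(k + 2)/(3*(k - 1)).
Gosper form: A/B · C(k+1)/C(k) with A=k/3 + 2/3, B=1, C=k - 1.
Set up (k/3 + 2/3)·f(k+1) − (1)·f(k) − (k - 1) = 0.
Degrees (1,0,1) ⇒ d ≤ 0.
Match coefficients ⇒ f(k) = 3.
Then R = B(k−1)f/C = 3/(k - 1), so s_k = R(k)·t_k = -3**(1 - k)*factorial(k + 1).
s_(k+1) − s_k = -(k - 1)*factorial(k + 1)/3**k = t_k.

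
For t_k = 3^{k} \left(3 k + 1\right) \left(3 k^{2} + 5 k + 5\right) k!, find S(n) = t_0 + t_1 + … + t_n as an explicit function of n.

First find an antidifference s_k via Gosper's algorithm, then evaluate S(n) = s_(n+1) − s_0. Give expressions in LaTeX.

S(n) = 9 \cdot 3^{n} n^{3} n! + 21 \cdot 3^{n} n^{2} n! + 18 \cdot 3^{n} n n! + 6 \cdot 3^{n} n! - 1

t_(k+1)/t_k = 3*(9*k**4 + 54*k**3 + 128*k**2 + 135*k + 52)/(9*k**3 + 18*k**2 + 20*k + 5).
A = 3*k + 3, B = 1, C = k**3 + 2*k**2 + 20*k/9 + 5/9.
f must satisfy (3*k + 3)·f(k+1) − (1)·f(k) = k**3 + 2*k**2 + 20*k/9 + 5/9.
deg f ≤ 2 (via 1,0,3).
Coefficient equations give f(k) = (3*k**2 - 2*k + 1)/9.
Certificate R = B(k−1)f/C = (3*k**2 - 2*k + 1)/((3*k + 1)*(3*k**2 + 5*k + 5)) gives s_k = 3**k*(3*k**2 - 2*k + 1)*factorial(k).
Δs = 3**k*(3*k + 1)*(3*k**2 + 5*k + 5)*factorial(k), as required.
Telescope: S(n) = s_(n+1) − s_(0) = 3**(n + 1)*(3*n**2 + 4*n + 2)*factorial(n + 1) − (1) = 9*3**n*n**3*factorial(n) + 21*3**n*n**2*factorial(n) + 18*3**n*n*factorial(n) + 6*3**n*factorial(n) - 1.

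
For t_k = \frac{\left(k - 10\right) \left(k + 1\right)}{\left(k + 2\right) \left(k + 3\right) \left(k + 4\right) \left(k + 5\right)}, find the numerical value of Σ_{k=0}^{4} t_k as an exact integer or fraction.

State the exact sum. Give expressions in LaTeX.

Σ = -95/504

Step 1: r(k) = (k - 9)*(k + 2)**2/((k - 10)*(k + 1)*(k + 6)).
Factor: A=k + 2; B=k + 6; C=k**2 - 9*k - 10.
Key eq: (k + 2)·f(k+1) = (k + 5)·f(k) + (k**2 - 9*k - 10).
Bound: deg f ≤ 3.
Match coefficients ⇒ f(k) = -k*(k + 1)*(k + 14)/6.
Certificate R = B(k−1)f/C = -k*(k + 5)*(k + 14)/(6*(k - 10)) gives s_k = k*(-k**2 - 15*k - 14)/(6*(k**3 + 9*k**2 + 26*k + 24)).
s_(k+1) − s_k = (k**2 - 9*k - 10)/(k**4 + 14*k**3 + 71*k**2 + 154*k + 120) = t_k.
Σ_(k=0)^(4) t_k = s_(5) − s_(0) = -95/504 − (0) = -95/504.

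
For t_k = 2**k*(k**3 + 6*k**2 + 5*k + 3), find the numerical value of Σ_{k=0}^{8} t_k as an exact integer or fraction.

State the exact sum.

Σ = 370173

Step 1: r(k) = 2*(k**3 + 9*k**2 + 20*k + 15)/(k**3 + 6*k**2 + 5*k + 3).
Factor: A=2; B=1; C=k**3 + 6*k**2 + 5*k + 3.
Set up (2)·f(k+1) − (1)·f(k) − (k**3 + 6*k**2 + 5*k + 3) = 0.
d = 3 from the (0,0,3) case.
Solve for f: f(k) = k**3 - k + 3 (degree 3 ≤ 3).
Get s_k = R·t_k = 2**k*(k**3 - k + 3) with R(k) = B(k−1)f(k)/C(k) = (k**3 - k + 3)/(k**3 + 6*k**2 + 5*k + 3).
Verify: 2**k*(-k**3 - k + 2*(k + 1)**3 + 1) matches t_k.
Evaluate s at k=9 and k=0: 370176 and 3; difference 370173.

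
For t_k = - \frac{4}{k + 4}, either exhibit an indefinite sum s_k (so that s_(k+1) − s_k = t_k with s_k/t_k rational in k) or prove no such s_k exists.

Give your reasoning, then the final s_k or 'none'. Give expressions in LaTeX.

The ratio is (k + 4)/(k + 5).
Factor: A=k + 4; B=k + 5; C=1.
Need (k + 4)·f(k+1) − (k + 4)·f(k) = 1.
d = 0 from the (1,1,0) case.
Write f(k) = c0. Then LHS − RHS = -1, requiring -1 = 0: contradictory. No certificate.

none (Gosper's algorithm certifies no s_k)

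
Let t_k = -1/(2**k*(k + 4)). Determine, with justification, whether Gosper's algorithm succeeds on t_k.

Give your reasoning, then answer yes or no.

No — key equation has no polynomial f.

Ratio r(k) = (k + 4)/(2*(k + 5)).
So A=k/2 + 2 and B=k + 5, with C=1.
Set up (k/2 + 2)·f(k+1) − (k + 4)·f(k) − (1) = 0.
deg f ≤ -1 (via 1,1,0).
deg f ≤ -1 is impossible — no certificate.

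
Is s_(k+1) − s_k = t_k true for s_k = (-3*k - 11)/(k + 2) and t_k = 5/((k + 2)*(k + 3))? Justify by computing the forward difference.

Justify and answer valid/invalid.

valid; difference matches t_k

s_(k+1) = (-3*k - 14)/(k + 3)
s_(k+1) − s_k = 5/(k**2 + 5*k + 6)
(s_(k+1) − s_k) − t_k = 0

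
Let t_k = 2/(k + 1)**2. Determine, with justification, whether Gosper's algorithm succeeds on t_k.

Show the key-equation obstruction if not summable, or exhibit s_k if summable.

The ratio is (k + 1)**2/(k + 2)**2.
Normal form (A,B,C) = (k**2 + 2*k + 1, k**2 + 4*k + 4, 1).
Solve (k**2 + 2*k + 1)·f(k+1) − (k**2 + 2*k + 1)·f(k) = 1.
deg f ≤ 0 (via 2,2,0).
Generic f = c0 gives residual -1; -1 = 0 cannot hold, so t_k is not Gosper-summable.

No — key equation has no polynomial f.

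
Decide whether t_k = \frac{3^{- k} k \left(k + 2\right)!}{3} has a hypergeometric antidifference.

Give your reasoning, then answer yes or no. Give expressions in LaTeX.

Yes. s_k = 3^{- k} \left(k + 2\right)!.

The ratio is (k + 1)*(k + 3)/(3*k).
So A=k/3 + 1 and B=1, with C=k.
Set up (k/3 + 1)·f(k+1) − (1)·f(k) − (k) = 0.
d = 0 from the (1,0,1) case.
Solve for f: f(k) = 3 (degree 0 ≤ 0).
Then R = B(k−1)f/C = 3/k, so s_k = R(k)·t_k = factorial(k + 2)/3**k.
Check: Δs_k = k*factorial(k + 2)/(3*3**k). ✓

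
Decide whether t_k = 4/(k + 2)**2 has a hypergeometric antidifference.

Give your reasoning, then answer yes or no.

Step 1: r(k) = (k + 2)**2/(k + 3)**2.
So A=k**2 + 4*k + 4 and B=k**2 + 6*k + 9, with C=1.
Solve (k**2 + 4*k + 4)·f(k+1) − (k**2 + 4*k + 4)·f(k) = 1.
deg f ≤ 0 (via 2,2,0).
Write f(k) = c0. Then LHS − RHS = -1, requiring -1 = 0: contradictory. No certificate.

No — the linear system for f has no solution.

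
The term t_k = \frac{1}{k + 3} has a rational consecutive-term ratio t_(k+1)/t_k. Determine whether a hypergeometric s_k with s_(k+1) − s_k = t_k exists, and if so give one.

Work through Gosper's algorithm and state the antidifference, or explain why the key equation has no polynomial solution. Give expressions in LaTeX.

none — t_k is not Gosper-summable

t_(k+1)/t_k = (k + 3)/(k + 4).
Normal form (A,B,C) = (k + 3, k + 4, 1).
Solve (k + 3)·f(k+1) − (k + 3)·f(k) = 1.
Degrees (1,1,0) ⇒ d ≤ 0.
Generic f = c0 gives residual -1; -1 = 0 cannot hold, so t_k is not Gosper-summable.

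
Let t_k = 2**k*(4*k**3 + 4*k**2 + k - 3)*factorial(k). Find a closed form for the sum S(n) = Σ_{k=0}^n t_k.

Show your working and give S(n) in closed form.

S(n) = 4*2**n*n**3*factorial(n) + 6*2**n*n**2*factorial(n) - 2*2**n*n*factorial(n) - 4*2**n*factorial(n) + 1

t_(k+1)/t_k = 2*(4*k**4 + 20*k**3 + 37*k**2 + 27*k + 6)/(4*k**3 + 4*k**2 + k - 3).
Gosper form: A/B · C(k+1)/C(k) with A=2*k + 2, B=1, C=k**3 + k**2 + k/4 - 3/4.
f must satisfy (2*k + 2)·f(k+1) − (1)·f(k) = k**3 + k**2 + k/4 - 3/4.
d = 2 from the (1,0,3) case.
A polynomial solution: f(k) = (2*k**2 - 3*k - 1)/4.
Get s_k = R·t_k = 2**k*(2*k**2 - 3*k - 1)*factorial(k) with R(k) = B(k−1)f(k)/C(k) = (2*k**2 - 3*k - 1)/(4*k**3 + 4*k**2 + k - 3).
Δs = 2**k*(4*k**3 + 4*k**2 + k - 3)*factorial(k), as required.
s_(n+1) = 2**(n + 1)*(2*n**2 + n - 2)*factorial(n + 1) and s_(0) = -1, so S(n) = 4*2**n*n**3*factorial(n) + 6*2**n*n**2*factorial(n) - 2*2**n*n*factorial(n) - 4*2**n*factorial(n) + 1.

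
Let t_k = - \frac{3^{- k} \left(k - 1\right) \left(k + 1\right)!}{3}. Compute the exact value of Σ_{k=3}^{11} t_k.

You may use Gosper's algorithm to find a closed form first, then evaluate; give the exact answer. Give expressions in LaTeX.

Σ = -25623656/2187

Compute t_(k+1)/t_k: get k*(k + 2)/(3*(k - 1)).
A = k/3 + 2/3, B = 1, C = k - 1.
Set up (k/3 + 2/3)·f(k+1) − (1)·f(k) − (k - 1) = 0.
Degrees (1,0,1) ⇒ d ≤ 0.
Solving with deg f ≤ 0: f(k) = 3.
Get s_k = R·t_k = -factorial(k + 1)/3**k with R(k) = B(k−1)f(k)/C(k) = 3/(k - 1).
Δs = -(k - 1)*factorial(k + 1)/(3*3**k), as required.
Σ_(k=3)^(11) t_k = s_(12) − s_(3) = -25625600/2187 − (-8/9) = -25623656/2187.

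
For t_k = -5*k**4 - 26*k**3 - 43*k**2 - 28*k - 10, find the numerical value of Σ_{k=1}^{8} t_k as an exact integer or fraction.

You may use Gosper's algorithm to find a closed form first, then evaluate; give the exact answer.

Σ = -87416

The ratio is (5*k**4 + 46*k**3 + 151*k**2 + 212*k + 112)/(5*k**4 + 26*k**3 + 43*k**2 + 28*k + 10).
Factor: A=1; B=1; C=k**4 + 26*k**3/5 + 43*k**2/5 + 28*k/5 + 2.
Key eq: (1)·f(k+1) = (1)·f(k) + (k**4 + 26*k**3/5 + 43*k**2/5 + 28*k/5 + 2).
From deg A=0, deg B=0, deg C=4: d=5.
Solving with deg f ≤ 5: f(k) = k*(k**4 + 4*k**3 + 3*k**2 - k + 3)/5.
Then R = B(k−1)f/C = k*(k**4 + 4*k**3 + 3*k**2 - k + 3)/(5*k**4 + 26*k**3 + 43*k**2 + 28*k + 10), so s_k = R(k)·t_k = k*(-k**4 - 4*k**3 - 3*k**2 + k - 3).
Verify: -5*k**4 - 26*k**3 - 43*k**2 - 28*k - 10 matches t_k.
Telescoping: Σ = s_(9) − s_(1) = -87426 − (-10) = -87416.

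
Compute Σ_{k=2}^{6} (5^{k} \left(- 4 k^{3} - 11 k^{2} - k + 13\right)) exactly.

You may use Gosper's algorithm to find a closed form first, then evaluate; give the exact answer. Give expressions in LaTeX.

Σ = -22265625

Step 1: r(k) = 5*(4*k**3 + 23*k**2 + 35*k + 3)/(4*k**3 + 11*k**2 + k - 13).
Gosper form: A/B · C(k+1)/C(k) with A=5, B=1, C=k**3 + 11*k**2/4 + k/4 - 13/4.
Need (5)·f(k+1) − (1)·f(k) = k**3 + 11*k**2/4 + k/4 - 13/4.
deg f ≤ 3 (via 0,0,3).
Solving with deg f ≤ 3: f(k) = (k - 2)*(k**2 + k + 1)/4.
Get s_k = R·t_k = 5**k*(-k**3 + k**2 + k + 2) with R(k) = B(k−1)f(k)/C(k) = (k - 2)*(k**2 + k + 1)/(4*k**3 + 11*k**2 + k - 13).
s_(k+1) − s_k = 5**k*(-4*k**3 - 11*k**2 - k + 13) = t_k.
Evaluate s at k=7 and k=2: -22265625 and 0; difference -22265625.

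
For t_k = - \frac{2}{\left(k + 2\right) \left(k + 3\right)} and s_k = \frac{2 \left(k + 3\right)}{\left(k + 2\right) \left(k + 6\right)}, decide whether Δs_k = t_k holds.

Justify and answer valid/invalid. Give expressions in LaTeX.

s_(k+1) = 2*(k + 4)/((k + 3)*(k + 7))
s_(k+1) − s_k = 2*(-k**2 - 7*k - 15)/(k**4 + 18*k**3 + 113*k**2 + 288*k + 252)
(s_(k+1) − s_k) − t_k = 6*(2*k + 9)/(k**4 + 18*k**3 + 113*k**2 + 288*k + 252)

Invalid: residual \frac{6 \left(2 k + 9\right)}{k^{4} + 18 k^{3} + 113 k^{2} + 288 k + 252} ≠ 0.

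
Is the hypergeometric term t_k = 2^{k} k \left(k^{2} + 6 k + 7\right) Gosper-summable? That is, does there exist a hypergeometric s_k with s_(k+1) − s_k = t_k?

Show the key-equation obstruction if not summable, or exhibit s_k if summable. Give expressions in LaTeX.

Yes. s_k = 2^{k} \left(k^{3} + k - 4\right).

Step 1: r(k) = 2*(k + 1)*(6*k + (k + 1)**2 + 13)/(k*(k**2 + 6*k + 7)).
So A=2 and B=1, with C=k**3 + 6*k**2 + 7*k.
f must satisfy (2)·f(k+1) − (1)·f(k) = k**3 + 6*k**2 + 7*k.
deg f ≤ 3 (via 0,0,3).
Solving with deg f ≤ 3: f(k) = k**3 + k - 4.
Get s_k = R·t_k = 2**k*(k**3 + k - 4) with R(k) = B(k−1)f(k)/C(k) = (k**3 + k - 4)/(k*(k**2 + 6*k + 7)).
Δs = 2**k*k*(k**2 + 6*k + 7), as required.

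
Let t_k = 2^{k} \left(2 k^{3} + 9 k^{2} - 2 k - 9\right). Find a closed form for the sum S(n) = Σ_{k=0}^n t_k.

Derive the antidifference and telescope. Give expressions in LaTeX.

S(n) = 4 \cdot 2^{n} n^{3} + 6 \cdot 2^{n} n^{2} - 4 \cdot 2^{n} n - 12 \cdot 2^{n} + 3

t_(k+1)/t_k = 2*k*(2*k**2 + 15*k + 22)/(2*k**3 + 9*k**2 - 2*k - 9).
So A=2 and B=1, with C=k**3 + 9*k**2/2 - k - 9/2.
Need (2)·f(k+1) − (1)·f(k) = k**3 + 9*k**2/2 - k - 9/2.
Degrees (0,0,3) ⇒ d ≤ 3.
Match coefficients ⇒ f(k) = (2*k**3 - 3*k**2 - 2*k - 3)/2.
Certificate R = B(k−1)f/C = (2*k**3 - 3*k**2 - 2*k - 3)/((k - 1)*(k + 1)*(2*k + 9)) gives s_k = 2**k*(2*k**3 - 3*k**2 - 2*k - 3).
Δs = 2**k*(2*k**3 + 9*k**2 - 2*k - 9), as required.
Evaluate: s_(n+1) = 2**(n + 1)*(2*n**3 + 3*n**2 - 2*n - 6); subtract s_(0) = -3 ⇒ S(n) = 4*2**n*n**3 + 6*2**n*n**2 - 4*2**n*n - 12*2**n + 3.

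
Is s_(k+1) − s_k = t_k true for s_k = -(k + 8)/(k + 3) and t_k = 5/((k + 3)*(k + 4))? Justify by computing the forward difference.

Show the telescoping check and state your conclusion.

Valid — Δs_k = t_k.

s_(k+1) = (-k - 9)/(k + 4)
s_(k+1) − s_k = 5/(k**2 + 7*k + 12)
(s_(k+1) − s_k) − t_k = 0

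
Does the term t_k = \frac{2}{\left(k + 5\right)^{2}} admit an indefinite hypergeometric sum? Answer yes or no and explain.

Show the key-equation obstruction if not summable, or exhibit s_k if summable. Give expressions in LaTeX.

No — t_k has no hypergeometric antidifference.

Ratio r(k) = (k + 5)**2/(k + 6)**2.
A = k**2 + 10*k + 25, B = k**2 + 12*k + 36, C = 1.
Key eq: (k**2 + 10*k + 25)·f(k+1) = (k**2 + 10*k + 25)·f(k) + (1).
Degrees (2,2,0) ⇒ d ≤ 0.
Generic f = c0 gives residual -1; -1 = 0 cannot hold, so t_k is not Gosper-summable.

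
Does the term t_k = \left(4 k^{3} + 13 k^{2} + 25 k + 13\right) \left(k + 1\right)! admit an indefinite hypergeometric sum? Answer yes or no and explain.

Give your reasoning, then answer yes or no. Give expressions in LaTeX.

Yes. s_k = \left(4 k^{2} + k + 3\right) \left(k + 1\right)!.

Compute t_(k+1)/t_k: get (4*k**4 + 33*k**3 + 113*k**2 + 181*k + 110)/(4*k**3 + 13*k**2 + 25*k + 13).
Normal form (A,B,C) = (k + 2, 1, k**3 + 13*k**2/4 + 25*k/4 + 13/4).
f must satisfy (k + 2)·f(k+1) − (1)·f(k) = k**3 + 13*k**2/4 + 25*k/4 + 13/4.
From deg A=1, deg B=0, deg C=3: d=2.
Solve for f: f(k) = (4*k**2 + k + 3)/4 (degree 2 ≤ 2).
Certificate R = B(k−1)f/C = (4*k**2 + k + 3)/(4*k**3 + 13*k**2 + 25*k + 13) gives s_k = (4*k**2 + k + 3)*factorial(k + 1).
Verify: (4*k**3 + 13*k**2 + 25*k + 13)*factorial(k + 1) matches t_k.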